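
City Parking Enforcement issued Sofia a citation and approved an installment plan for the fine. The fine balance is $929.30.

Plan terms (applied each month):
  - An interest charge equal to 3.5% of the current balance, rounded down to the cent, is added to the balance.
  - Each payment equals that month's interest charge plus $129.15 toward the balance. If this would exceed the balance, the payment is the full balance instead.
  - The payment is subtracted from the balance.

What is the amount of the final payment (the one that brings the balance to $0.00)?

Month 1: opening $929.30; interest $32.52 → $961.82; payment $161.67; balance $800.15
Month 2: opening $800.15; interest $28.00 → $828.15; payment $157.15; balance $671.00
Month 3: opening $671.00; interest $23.48 → $694.48; payment $152.63; balance $541.85
Month 4: opening $541.85; interest $18.96 → $560.81; payment $148.11; balance $412.70
Month 5: opening $412.70; interest $14.44 → $427.14; payment $143.59; balance $283.55
Month 6: opening $283.55; interest $9.92 → $293.47; payment $139.07; balance $154.40
Month 7: opening $154.40; interest $5.40 → $159.80; payment $134.55; balance $25.25
Month 8: opening $25.25; interest $0.88 → $26.13; payment $26.13; balance $0.00

$26.13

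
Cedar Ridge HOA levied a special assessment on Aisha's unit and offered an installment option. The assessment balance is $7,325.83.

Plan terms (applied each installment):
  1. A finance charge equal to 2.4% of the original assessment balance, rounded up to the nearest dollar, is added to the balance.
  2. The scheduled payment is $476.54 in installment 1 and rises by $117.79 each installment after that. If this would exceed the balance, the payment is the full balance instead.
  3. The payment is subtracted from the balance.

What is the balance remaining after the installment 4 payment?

Installment 1: $7,325.83 +$176.00 interest = $7,501.83; pay $476.54 → $7,025.29
Installment 2: $7,025.29 +$176.00 interest = $7,201.29; pay $594.33 → $6,606.96
Installment 3: $6,606.96 +$176.00 interest = $6,782.96; pay $712.12 → $6,070.84
Installment 4: $6,070.84 +$176.00 interest = $6,246.84; pay $829.91 → $5,416.93

$5,416.93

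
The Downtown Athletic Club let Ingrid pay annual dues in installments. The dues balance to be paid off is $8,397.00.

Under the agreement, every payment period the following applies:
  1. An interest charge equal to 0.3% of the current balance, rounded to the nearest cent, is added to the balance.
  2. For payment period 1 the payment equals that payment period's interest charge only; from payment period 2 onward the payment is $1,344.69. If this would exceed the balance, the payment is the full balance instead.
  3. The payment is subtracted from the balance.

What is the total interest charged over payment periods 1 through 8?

$117.98

Payment period 1: $8,397.00 +$25.19 interest = $8,422.19; pay $25.19 → $8,397.00
Payment period 2: $8,397.00 +$25.19 interest = $8,422.19; pay $1,344.69 → $7,077.50
Payment period 3: $7,077.50 +$21.23 interest = $7,098.73; pay $1,344.69 → $5,754.04
Payment period 4: $5,754.04 +$17.26 interest = $5,771.30; pay $1,344.69 → $4,426.61
Payment period 5: $4,426.61 +$13.28 interest = $4,439.89; pay $1,344.69 → $3,095.20
Payment period 6: $3,095.20 +$9.29 interest = $3,104.49; pay $1,344.69 → $1,759.80
Payment period 7: $1,759.80 +$5.28 interest = $1,765.08; pay $1,344.69 → $420.39
Payment period 8: $420.39 +$1.26 interest = $421.65; pay $421.65 → $0.00
Total interest: $25.19 + $25.19 + $21.23 + $17.26 + $13.28 + $9.29 + $5.28 + $1.26 = $117.98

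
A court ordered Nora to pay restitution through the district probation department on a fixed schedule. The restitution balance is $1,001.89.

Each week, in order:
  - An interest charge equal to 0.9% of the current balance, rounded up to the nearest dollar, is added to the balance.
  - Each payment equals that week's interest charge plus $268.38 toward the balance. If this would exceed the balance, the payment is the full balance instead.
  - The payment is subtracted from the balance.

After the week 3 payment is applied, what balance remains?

Week 1: opening $1,001.89; interest $10.00 → $1,011.89; payment $278.38; balance $733.51
Week 2: opening $733.51; interest $7.00 → $740.51; payment $275.38; balance $465.13
Week 3: opening $465.13; interest $5.00 → $470.13; payment $273.38; balance $196.75

$196.75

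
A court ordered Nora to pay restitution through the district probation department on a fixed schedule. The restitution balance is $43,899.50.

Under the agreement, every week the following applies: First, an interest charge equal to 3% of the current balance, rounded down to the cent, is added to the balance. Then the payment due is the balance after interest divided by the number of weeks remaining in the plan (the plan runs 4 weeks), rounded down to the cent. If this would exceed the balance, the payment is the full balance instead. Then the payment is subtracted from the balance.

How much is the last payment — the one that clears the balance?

$12,352.31

Week 1: $43,899.50 +$1,316.98 interest = $45,216.48; pay $11,304.12 → $33,912.36
Week 2: $33,912.36 +$1,017.37 interest = $34,929.73; pay $11,643.24 → $23,286.49
Week 3: $23,286.49 +$698.59 interest = $23,985.08; pay $11,992.54 → $11,992.54
Week 4: $11,992.54 +$359.77 interest = $12,352.31; pay $12,352.31 → $0.00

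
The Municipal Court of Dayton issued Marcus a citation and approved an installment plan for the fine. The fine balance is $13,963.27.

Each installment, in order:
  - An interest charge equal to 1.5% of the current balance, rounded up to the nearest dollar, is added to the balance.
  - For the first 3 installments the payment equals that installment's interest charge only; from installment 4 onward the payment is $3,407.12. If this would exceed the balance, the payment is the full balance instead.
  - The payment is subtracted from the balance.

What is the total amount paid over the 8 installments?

Installment 1: $13,963.27 +$210.00 interest = $14,173.27; pay $210.00 → $13,963.27
Installment 2: $13,963.27 +$210.00 interest = $14,173.27; pay $210.00 → $13,963.27
Installment 3: $13,963.27 +$210.00 interest = $14,173.27; pay $210.00 → $13,963.27
Installment 4: $13,963.27 +$210.00 interest = $14,173.27; pay $3,407.12 → $10,766.15
Installment 5: $10,766.15 +$162.00 interest = $10,928.15; pay $3,407.12 → $7,521.03
Installment 6: $7,521.03 +$113.00 interest = $7,634.03; pay $3,407.12 → $4,226.91
Installment 7: $4,226.91 +$64.00 interest = $4,290.91; pay $3,407.12 → $883.79
Installment 8: $883.79 +$14.00 interest = $897.79; pay $897.79 → $0.00
Total paid: $15,156.27

$15,156.27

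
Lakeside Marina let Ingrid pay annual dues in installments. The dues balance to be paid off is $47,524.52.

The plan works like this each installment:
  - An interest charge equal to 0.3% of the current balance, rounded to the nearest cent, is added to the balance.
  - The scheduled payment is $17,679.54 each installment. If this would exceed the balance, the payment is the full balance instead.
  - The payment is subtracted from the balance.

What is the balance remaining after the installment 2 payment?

$12,397.97

Installment 1: $47,524.52 +$142.57 interest = $47,667.09; pay $17,679.54 → $29,987.55
Installment 2: $29,987.55 +$89.96 interest = $30,077.51; pay $17,679.54 → $12,397.97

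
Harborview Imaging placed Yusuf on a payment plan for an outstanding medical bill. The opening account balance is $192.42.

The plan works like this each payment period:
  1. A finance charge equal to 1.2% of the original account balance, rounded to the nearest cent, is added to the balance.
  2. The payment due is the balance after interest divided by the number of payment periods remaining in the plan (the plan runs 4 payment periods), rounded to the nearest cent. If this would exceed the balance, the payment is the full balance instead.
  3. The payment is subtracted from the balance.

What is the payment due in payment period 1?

Payment period 1: $192.42 +$2.31 interest = $194.73; pay $48.68 → $146.05

$48.68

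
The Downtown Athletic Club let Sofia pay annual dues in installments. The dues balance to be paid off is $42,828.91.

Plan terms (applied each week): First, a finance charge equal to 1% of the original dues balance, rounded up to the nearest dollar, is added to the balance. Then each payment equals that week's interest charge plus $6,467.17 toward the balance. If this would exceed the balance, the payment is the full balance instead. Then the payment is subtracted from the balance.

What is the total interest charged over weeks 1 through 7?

$3,003.00

Week 1: opening $42,828.91; interest $429.00 → $43,257.91; payment $6,896.17; balance $36,361.74
Week 2: opening $36,361.74; interest $429.00 → $36,790.74; payment $6,896.17; balance $29,894.57
Week 3: opening $29,894.57; interest $429.00 → $30,323.57; payment $6,896.17; balance $23,427.40
Week 4: opening $23,427.40; interest $429.00 → $23,856.40; payment $6,896.17; balance $16,960.23
Week 5: opening $16,960.23; interest $429.00 → $17,389.23; payment $6,896.17; balance $10,493.06
Week 6: opening $10,493.06; interest $429.00 → $10,922.06; payment $6,896.17; balance $4,025.89
Week 7: opening $4,025.89; interest $429.00 → $4,454.89; payment $4,454.89; balance $0.00
Total interest: $429.00 + $429.00 + $429.00 + $429.00 + $429.00 + $429.00 + $429.00 = $3,003.00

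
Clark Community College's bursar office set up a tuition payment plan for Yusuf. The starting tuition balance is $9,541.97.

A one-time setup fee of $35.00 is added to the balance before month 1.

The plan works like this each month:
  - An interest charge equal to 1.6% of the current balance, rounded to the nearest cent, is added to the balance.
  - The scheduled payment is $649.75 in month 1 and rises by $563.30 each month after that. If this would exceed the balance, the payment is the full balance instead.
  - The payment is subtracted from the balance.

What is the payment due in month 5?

$2,902.95

# | Opening | Interest | Payment | End bal
1 | $9,576.97 | $153.23 | $649.75 | $9,080.45
2 | $9,080.45 | $145.29 | $1,213.05 | $8,012.69
3 | $8,012.69 | $128.20 | $1,776.35 | $6,364.54
4 | $6,364.54 | $101.83 | $2,339.65 | $4,126.72
5 | $4,126.72 | $66.03 | $2,902.95 | $1,289.80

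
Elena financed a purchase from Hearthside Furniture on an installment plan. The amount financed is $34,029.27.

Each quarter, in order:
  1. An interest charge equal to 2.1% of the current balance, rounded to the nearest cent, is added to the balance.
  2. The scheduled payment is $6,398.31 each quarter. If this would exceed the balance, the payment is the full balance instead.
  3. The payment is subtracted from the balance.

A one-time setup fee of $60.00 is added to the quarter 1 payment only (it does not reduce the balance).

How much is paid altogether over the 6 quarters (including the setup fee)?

$36,535.66

Quarter 1: $34,029.27 +$714.61 interest = $34,743.88; pay $6,398.31 (+ $60.00 fee) → $28,345.57
Quarter 2: $28,345.57 +$595.26 interest = $28,940.83; pay $6,398.31 → $22,542.52
Quarter 3: $22,542.52 +$473.39 interest = $23,015.91; pay $6,398.31 → $16,617.60
Quarter 4: $16,617.60 +$348.97 interest = $16,966.57; pay $6,398.31 → $10,568.26
Quarter 5: $10,568.26 +$221.93 interest = $10,790.19; pay $6,398.31 → $4,391.88
Quarter 6: $4,391.88 +$92.23 interest = $4,484.11; pay $4,484.11 → $0.00
Total paid: $36,535.66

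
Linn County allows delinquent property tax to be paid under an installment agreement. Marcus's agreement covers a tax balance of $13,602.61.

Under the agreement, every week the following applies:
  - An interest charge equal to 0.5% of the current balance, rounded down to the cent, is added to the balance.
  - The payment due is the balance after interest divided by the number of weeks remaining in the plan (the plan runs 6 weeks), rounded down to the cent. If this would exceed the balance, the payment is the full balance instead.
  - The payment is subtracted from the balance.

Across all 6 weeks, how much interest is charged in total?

Week 1: $13,602.61 +$68.01 interest = $13,670.62; pay $2,278.43 → $11,392.19
Week 2: $11,392.19 +$56.96 interest = $11,449.15; pay $2,289.83 → $9,159.32
Week 3: $9,159.32 +$45.79 interest = $9,205.11; pay $2,301.27 → $6,903.84
Week 4: $6,903.84 +$34.51 interest = $6,938.35; pay $2,312.78 → $4,625.57
Week 5: $4,625.57 +$23.12 interest = $4,648.69; pay $2,324.34 → $2,324.35
Week 6: $2,324.35 +$11.62 interest = $2,335.97; pay $2,335.97 → $0.00
Total interest: $68.01 + $56.96 + $45.79 + $34.51 + $23.12 + $11.62 = $240.01

$240.01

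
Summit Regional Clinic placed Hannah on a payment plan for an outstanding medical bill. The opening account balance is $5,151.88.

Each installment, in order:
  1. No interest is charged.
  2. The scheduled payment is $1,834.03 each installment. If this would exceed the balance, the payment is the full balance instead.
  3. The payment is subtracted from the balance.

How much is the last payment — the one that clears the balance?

$1,483.82

# | Opening | Payment | End bal
1 | $5,151.88 | $1,834.03 | $3,317.85
2 | $3,317.85 | $1,834.03 | $1,483.82
3 | $1,483.82 | $1,483.82 | $0.00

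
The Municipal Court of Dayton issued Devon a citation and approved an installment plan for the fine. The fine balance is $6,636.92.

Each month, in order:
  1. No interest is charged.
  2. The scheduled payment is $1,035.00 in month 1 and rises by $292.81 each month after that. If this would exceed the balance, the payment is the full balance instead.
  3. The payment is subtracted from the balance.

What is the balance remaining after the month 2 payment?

$4,274.11

Month 1: opening $6,636.92; payment $1,035.00; balance $5,601.92
Month 2: opening $5,601.92; payment $1,327.81; balance $4,274.11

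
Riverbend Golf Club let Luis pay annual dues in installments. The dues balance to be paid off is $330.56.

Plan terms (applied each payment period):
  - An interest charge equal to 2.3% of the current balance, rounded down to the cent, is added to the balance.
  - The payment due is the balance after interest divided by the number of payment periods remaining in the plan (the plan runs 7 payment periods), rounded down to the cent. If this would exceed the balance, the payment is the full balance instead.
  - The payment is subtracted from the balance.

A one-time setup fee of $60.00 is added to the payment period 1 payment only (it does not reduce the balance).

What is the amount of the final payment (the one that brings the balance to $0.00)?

# | Opening | Interest | Payment | Fee | End bal
1 | $330.56 | $7.60 | $48.30 | $60.00 | $289.86
2 | $289.86 | $6.66 | $49.42 | — | $247.10
3 | $247.10 | $5.68 | $50.55 | — | $202.23
4 | $202.23 | $4.65 | $51.72 | — | $155.16
5 | $155.16 | $3.56 | $52.90 | — | $105.82
6 | $105.82 | $2.43 | $54.12 | — | $54.13
7 | $54.13 | $1.24 | $55.37 | — | $0.00

$55.37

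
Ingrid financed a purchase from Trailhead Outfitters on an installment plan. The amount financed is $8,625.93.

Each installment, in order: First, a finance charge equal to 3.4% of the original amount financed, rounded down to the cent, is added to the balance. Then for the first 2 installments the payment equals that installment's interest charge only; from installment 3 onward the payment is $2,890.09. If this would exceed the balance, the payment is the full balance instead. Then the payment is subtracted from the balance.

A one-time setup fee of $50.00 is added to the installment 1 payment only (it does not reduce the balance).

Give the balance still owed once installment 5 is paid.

$835.50

Installment 1: opening $8,625.93; interest $293.28 → $8,919.21; payment $293.28 (+ $50.00 fee); balance $8,625.93
Installment 2: opening $8,625.93; interest $293.28 → $8,919.21; payment $293.28; balance $8,625.93
Installment 3: opening $8,625.93; interest $293.28 → $8,919.21; payment $2,890.09; balance $6,029.12
Installment 4: opening $6,029.12; interest $293.28 → $6,322.40; payment $2,890.09; balance $3,432.31
Installment 5: opening $3,432.31; interest $293.28 → $3,725.59; payment $2,890.09; balance $835.50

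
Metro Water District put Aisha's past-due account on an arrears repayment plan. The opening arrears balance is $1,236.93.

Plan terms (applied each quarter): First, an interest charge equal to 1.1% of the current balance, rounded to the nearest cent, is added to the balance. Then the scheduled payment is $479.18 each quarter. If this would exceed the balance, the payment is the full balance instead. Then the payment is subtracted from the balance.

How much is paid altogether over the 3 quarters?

$1,262.33

Quarter 1: $1,236.93 +$13.61 interest = $1,250.54; pay $479.18 → $771.36
Quarter 2: $771.36 +$8.48 interest = $779.84; pay $479.18 → $300.66
Quarter 3: $300.66 +$3.31 interest = $303.97; pay $303.97 → $0.00
Total paid: $1,262.33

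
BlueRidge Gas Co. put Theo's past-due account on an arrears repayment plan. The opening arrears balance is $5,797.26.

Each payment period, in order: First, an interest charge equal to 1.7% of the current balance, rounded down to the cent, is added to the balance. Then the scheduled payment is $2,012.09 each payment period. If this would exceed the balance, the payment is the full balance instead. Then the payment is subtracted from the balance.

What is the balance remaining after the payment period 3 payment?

$0.00

Payment period 1: opening $5,797.26; interest $98.55 → $5,895.81; payment $2,012.09; balance $3,883.72
Payment period 2: opening $3,883.72; interest $66.02 → $3,949.74; payment $2,012.09; balance $1,937.65
Payment period 3: opening $1,937.65; interest $32.94 → $1,970.59; payment $1,970.59; balance $0.00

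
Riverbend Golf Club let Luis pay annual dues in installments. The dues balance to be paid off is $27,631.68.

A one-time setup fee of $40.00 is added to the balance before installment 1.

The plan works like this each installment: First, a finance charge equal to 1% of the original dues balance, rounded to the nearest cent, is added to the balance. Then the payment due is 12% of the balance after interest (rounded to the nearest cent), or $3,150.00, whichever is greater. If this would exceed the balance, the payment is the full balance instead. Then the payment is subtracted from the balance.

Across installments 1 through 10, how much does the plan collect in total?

$30,434.88

Installment 1: $27,671.68 +$276.32 interest = $27,948.00; pay $3,353.76 → $24,594.24
Installment 2: $24,594.24 +$276.32 interest = $24,870.56; pay $3,150.00 → $21,720.56
Installment 3: $21,720.56 +$276.32 interest = $21,996.88; pay $3,150.00 → $18,846.88
Installment 4: $18,846.88 +$276.32 interest = $19,123.20; pay $3,150.00 → $15,973.20
Installment 5: $15,973.20 +$276.32 interest = $16,249.52; pay $3,150.00 → $13,099.52
Installment 6: $13,099.52 +$276.32 interest = $13,375.84; pay $3,150.00 → $10,225.84
Installment 7: $10,225.84 +$276.32 interest = $10,502.16; pay $3,150.00 → $7,352.16
Installment 8: $7,352.16 +$276.32 interest = $7,628.48; pay $3,150.00 → $4,478.48
Installment 9: $4,478.48 +$276.32 interest = $4,754.80; pay $3,150.00 → $1,604.80
Installment 10: $1,604.80 +$276.32 interest = $1,881.12; pay $1,881.12 → $0.00
Total paid: $30,434.88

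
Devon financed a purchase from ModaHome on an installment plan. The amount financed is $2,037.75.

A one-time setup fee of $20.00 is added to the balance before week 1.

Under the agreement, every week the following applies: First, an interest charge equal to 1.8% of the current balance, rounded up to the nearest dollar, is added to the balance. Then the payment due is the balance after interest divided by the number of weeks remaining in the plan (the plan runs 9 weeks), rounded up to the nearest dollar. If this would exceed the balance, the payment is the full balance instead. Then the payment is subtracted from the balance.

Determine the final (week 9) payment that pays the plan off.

Week 1: $2,057.75 +$38.00 interest = $2,095.75; pay $233.00 → $1,862.75
Week 2: $1,862.75 +$34.00 interest = $1,896.75; pay $238.00 → $1,658.75
Week 3: $1,658.75 +$30.00 interest = $1,688.75; pay $242.00 → $1,446.75
Week 4: $1,446.75 +$27.00 interest = $1,473.75; pay $246.00 → $1,227.75
Week 5: $1,227.75 +$23.00 interest = $1,250.75; pay $251.00 → $999.75
Week 6: $999.75 +$18.00 interest = $1,017.75; pay $255.00 → $762.75
Week 7: $762.75 +$14.00 interest = $776.75; pay $259.00 → $517.75
Week 8: $517.75 +$10.00 interest = $527.75; pay $264.00 → $263.75
Week 9: $263.75 +$5.00 interest = $268.75; pay $268.75 → $0.00

$268.75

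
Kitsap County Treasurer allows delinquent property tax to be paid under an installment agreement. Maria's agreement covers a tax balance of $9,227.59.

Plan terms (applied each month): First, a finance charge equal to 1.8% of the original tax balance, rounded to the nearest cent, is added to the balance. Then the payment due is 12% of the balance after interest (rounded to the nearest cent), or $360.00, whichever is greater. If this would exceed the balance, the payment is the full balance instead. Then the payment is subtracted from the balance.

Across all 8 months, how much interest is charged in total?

$1,328.80

Month 1: opening $9,227.59; interest $166.10 → $9,393.69; payment $1,127.24; balance $8,266.45
Month 2: opening $8,266.45; interest $166.10 → $8,432.55; payment $1,011.91; balance $7,420.64
Month 3: opening $7,420.64; interest $166.10 → $7,586.74; payment $910.41; balance $6,676.33
Month 4: opening $6,676.33; interest $166.10 → $6,842.43; payment $821.09; balance $6,021.34
Month 5: opening $6,021.34; interest $166.10 → $6,187.44; payment $742.49; balance $5,444.95
Month 6: opening $5,444.95; interest $166.10 → $5,611.05; payment $673.33; balance $4,937.72
Month 7: opening $4,937.72; interest $166.10 → $5,103.82; payment $612.46; balance $4,491.36
Month 8: opening $4,491.36; interest $166.10 → $4,657.46; payment $558.90; balance $4,098.56
Total interest: $166.10 + $166.10 + $166.10 + $166.10 + $166.10 + $166.10 + $166.10 + $166.10 = $1,328.80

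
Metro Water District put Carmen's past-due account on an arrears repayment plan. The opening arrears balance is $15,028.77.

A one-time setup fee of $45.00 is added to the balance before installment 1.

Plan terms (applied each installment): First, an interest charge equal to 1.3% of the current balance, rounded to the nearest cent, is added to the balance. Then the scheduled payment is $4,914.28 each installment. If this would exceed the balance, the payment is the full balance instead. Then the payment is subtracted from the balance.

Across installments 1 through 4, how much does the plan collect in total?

Installment 1: $15,073.77 +$195.96 interest = $15,269.73; pay $4,914.28 → $10,355.45
Installment 2: $10,355.45 +$134.62 interest = $10,490.07; pay $4,914.28 → $5,575.79
Installment 3: $5,575.79 +$72.49 interest = $5,648.28; pay $4,914.28 → $734.00
Installment 4: $734.00 +$9.54 interest = $743.54; pay $743.54 → $0.00
Total paid: $15,486.38

$15,486.38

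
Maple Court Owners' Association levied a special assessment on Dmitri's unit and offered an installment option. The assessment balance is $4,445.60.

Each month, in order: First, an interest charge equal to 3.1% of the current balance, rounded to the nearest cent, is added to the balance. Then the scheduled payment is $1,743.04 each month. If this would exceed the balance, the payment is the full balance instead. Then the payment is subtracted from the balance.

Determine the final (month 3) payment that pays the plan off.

# | Opening | Interest | Payment | End bal
1 | $4,445.60 | $137.81 | $1,743.04 | $2,840.37
2 | $2,840.37 | $88.05 | $1,743.04 | $1,185.38
3 | $1,185.38 | $36.75 | $1,222.13 | $0.00

$1,222.13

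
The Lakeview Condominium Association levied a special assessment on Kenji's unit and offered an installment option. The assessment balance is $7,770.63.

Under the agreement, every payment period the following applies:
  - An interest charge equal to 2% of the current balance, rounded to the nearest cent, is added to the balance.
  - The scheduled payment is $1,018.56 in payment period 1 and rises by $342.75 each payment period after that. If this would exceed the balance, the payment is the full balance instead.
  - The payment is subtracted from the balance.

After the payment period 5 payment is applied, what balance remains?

$0.00

Payment period 1: opening $7,770.63; interest $155.41 → $7,926.04; payment $1,018.56; balance $6,907.48
Payment period 2: opening $6,907.48; interest $138.15 → $7,045.63; payment $1,361.31; balance $5,684.32
Payment period 3: opening $5,684.32; interest $113.69 → $5,798.01; payment $1,704.06; balance $4,093.95
Payment period 4: opening $4,093.95; interest $81.88 → $4,175.83; payment $2,046.81; balance $2,129.02
Payment period 5: opening $2,129.02; interest $42.58 → $2,171.60; payment $2,171.60; balance $0.00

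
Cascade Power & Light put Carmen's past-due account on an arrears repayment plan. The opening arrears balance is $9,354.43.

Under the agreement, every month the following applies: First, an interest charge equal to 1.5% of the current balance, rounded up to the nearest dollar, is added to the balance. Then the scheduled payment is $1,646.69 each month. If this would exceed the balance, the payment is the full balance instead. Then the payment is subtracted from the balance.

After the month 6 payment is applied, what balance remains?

$0.00

# | Opening | Interest | Payment | End bal
1 | $9,354.43 | $141.00 | $1,646.69 | $7,848.74
2 | $7,848.74 | $118.00 | $1,646.69 | $6,320.05
3 | $6,320.05 | $95.00 | $1,646.69 | $4,768.36
4 | $4,768.36 | $72.00 | $1,646.69 | $3,193.67
5 | $3,193.67 | $48.00 | $1,646.69 | $1,594.98
6 | $1,594.98 | $24.00 | $1,618.98 | $0.00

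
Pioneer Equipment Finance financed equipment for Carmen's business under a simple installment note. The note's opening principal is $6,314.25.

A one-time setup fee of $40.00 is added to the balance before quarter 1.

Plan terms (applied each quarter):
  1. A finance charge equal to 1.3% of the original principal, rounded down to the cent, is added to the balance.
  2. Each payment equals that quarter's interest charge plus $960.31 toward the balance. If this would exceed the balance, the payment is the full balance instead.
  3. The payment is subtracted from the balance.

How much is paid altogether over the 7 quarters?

Quarter 1: $6,354.25 +$82.08 interest = $6,436.33; pay $1,042.39 → $5,393.94
Quarter 2: $5,393.94 +$82.08 interest = $5,476.02; pay $1,042.39 → $4,433.63
Quarter 3: $4,433.63 +$82.08 interest = $4,515.71; pay $1,042.39 → $3,473.32
Quarter 4: $3,473.32 +$82.08 interest = $3,555.40; pay $1,042.39 → $2,513.01
Quarter 5: $2,513.01 +$82.08 interest = $2,595.09; pay $1,042.39 → $1,552.70
Quarter 6: $1,552.70 +$82.08 interest = $1,634.78; pay $1,042.39 → $592.39
Quarter 7: $592.39 +$82.08 interest = $674.47; pay $674.47 → $0.00
Total paid: $6,928.81

$6,928.81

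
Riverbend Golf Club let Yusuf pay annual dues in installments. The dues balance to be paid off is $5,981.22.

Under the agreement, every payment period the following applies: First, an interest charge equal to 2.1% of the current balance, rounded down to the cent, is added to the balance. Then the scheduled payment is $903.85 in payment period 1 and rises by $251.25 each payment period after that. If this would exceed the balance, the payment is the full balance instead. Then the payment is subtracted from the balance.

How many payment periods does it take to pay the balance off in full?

Payment period 1: $5,981.22 +$125.60 interest = $6,106.82; pay $903.85 → $5,202.97
Payment period 2: $5,202.97 +$109.26 interest = $5,312.23; pay $1,155.10 → $4,157.13
Payment period 3: $4,157.13 +$87.29 interest = $4,244.42; pay $1,406.35 → $2,838.07
Payment period 4: $2,838.07 +$59.59 interest = $2,897.66; pay $1,657.60 → $1,240.06
Payment period 5: $1,240.06 +$26.04 interest = $1,266.10; pay $1,266.10 → $0.00
Balance reaches $0.00 in payment period 5.

5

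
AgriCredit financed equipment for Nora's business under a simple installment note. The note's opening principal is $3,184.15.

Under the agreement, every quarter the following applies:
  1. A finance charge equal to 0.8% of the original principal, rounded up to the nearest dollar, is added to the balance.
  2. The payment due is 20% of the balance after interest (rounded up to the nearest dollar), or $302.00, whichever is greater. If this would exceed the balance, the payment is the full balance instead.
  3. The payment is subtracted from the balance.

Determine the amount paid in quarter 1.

$643.00

# | Opening | Interest | Payment | End bal
1 | $3,184.15 | $26.00 | $643.00 | $2,567.15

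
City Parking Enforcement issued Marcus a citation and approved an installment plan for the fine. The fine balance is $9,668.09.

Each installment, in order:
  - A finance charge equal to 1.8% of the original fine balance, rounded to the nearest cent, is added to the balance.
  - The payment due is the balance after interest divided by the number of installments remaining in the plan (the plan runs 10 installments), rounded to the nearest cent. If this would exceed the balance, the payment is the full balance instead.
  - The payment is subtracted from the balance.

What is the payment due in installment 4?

$1,050.16

Installment 1: opening $9,668.09; interest $174.03 → $9,842.12; payment $984.21; balance $8,857.91
Installment 2: opening $8,857.91; interest $174.03 → $9,031.94; payment $1,003.55; balance $8,028.39
Installment 3: opening $8,028.39; interest $174.03 → $8,202.42; payment $1,025.30; balance $7,177.12
Installment 4: opening $7,177.12; interest $174.03 → $7,351.15; payment $1,050.16; balance $6,300.99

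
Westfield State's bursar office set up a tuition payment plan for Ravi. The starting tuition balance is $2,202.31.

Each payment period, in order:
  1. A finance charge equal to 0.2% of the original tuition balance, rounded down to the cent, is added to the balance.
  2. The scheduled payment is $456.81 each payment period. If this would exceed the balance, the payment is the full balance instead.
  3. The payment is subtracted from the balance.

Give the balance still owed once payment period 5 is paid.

$0.00

# | Opening | Interest | Payment | End bal
1 | $2,202.31 | $4.40 | $456.81 | $1,749.90
2 | $1,749.90 | $4.40 | $456.81 | $1,297.49
3 | $1,297.49 | $4.40 | $456.81 | $845.08
4 | $845.08 | $4.40 | $456.81 | $392.67
5 | $392.67 | $4.40 | $397.07 | $0.00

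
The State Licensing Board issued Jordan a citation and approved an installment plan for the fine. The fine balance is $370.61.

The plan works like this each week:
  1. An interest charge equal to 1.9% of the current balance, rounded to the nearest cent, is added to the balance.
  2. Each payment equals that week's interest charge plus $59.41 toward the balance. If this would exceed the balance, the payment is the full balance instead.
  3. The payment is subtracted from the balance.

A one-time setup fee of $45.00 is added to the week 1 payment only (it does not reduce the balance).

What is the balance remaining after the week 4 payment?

$132.97

# | Opening | Interest | Payment | Fee | End bal
1 | $370.61 | $7.04 | $66.45 | $45.00 | $311.20
2 | $311.20 | $5.91 | $65.32 | — | $251.79
3 | $251.79 | $4.78 | $64.19 | — | $192.38
4 | $192.38 | $3.66 | $63.07 | — | $132.97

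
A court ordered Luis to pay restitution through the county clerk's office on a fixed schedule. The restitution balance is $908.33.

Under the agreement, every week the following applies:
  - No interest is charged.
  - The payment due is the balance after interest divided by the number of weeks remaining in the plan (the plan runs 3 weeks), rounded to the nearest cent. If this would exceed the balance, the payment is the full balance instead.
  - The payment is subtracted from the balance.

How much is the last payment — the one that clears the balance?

Week 1: $908.33 − $302.78 → $605.55
Week 2: $605.55 − $302.78 → $302.77
Week 3: $302.77 − $302.77 → $0.00

$302.77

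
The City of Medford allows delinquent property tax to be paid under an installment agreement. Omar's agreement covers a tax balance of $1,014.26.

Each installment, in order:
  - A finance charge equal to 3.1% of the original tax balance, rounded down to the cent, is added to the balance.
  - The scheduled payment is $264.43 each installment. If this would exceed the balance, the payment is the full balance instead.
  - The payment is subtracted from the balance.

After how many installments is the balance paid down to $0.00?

5

Installment 1: $1,014.26 +$31.44 interest = $1,045.70; pay $264.43 → $781.27
Installment 2: $781.27 +$31.44 interest = $812.71; pay $264.43 → $548.28
Installment 3: $548.28 +$31.44 interest = $579.72; pay $264.43 → $315.29
Installment 4: $315.29 +$31.44 interest = $346.73; pay $264.43 → $82.30
Installment 5: $82.30 +$31.44 interest = $113.74; pay $113.74 → $0.00
Balance reaches $0.00 in installment 5.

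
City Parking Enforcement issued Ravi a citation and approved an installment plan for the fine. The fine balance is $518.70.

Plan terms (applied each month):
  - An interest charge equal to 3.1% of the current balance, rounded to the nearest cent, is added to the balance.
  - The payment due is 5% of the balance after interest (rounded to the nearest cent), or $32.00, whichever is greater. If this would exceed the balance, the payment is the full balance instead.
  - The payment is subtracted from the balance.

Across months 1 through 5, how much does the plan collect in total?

$160.00

Month 1: opening $518.70; interest $16.08 → $534.78; payment $32.00; balance $502.78
Month 2: opening $502.78; interest $15.59 → $518.37; payment $32.00; balance $486.37
Month 3: opening $486.37; interest $15.08 → $501.45; payment $32.00; balance $469.45
Month 4: opening $469.45; interest $14.55 → $484.00; payment $32.00; balance $452.00
Month 5: opening $452.00; interest $14.01 → $466.01; payment $32.00; balance $434.01
Total paid: $160.00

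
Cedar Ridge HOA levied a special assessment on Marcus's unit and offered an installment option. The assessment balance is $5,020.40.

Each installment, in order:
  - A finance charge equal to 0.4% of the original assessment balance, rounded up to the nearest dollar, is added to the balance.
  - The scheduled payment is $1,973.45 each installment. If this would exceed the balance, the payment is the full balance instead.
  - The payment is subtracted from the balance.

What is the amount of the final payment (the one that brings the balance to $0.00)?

Installment 1: $5,020.40 +$21.00 interest = $5,041.40; pay $1,973.45 → $3,067.95
Installment 2: $3,067.95 +$21.00 interest = $3,088.95; pay $1,973.45 → $1,115.50
Installment 3: $1,115.50 +$21.00 interest = $1,136.50; pay $1,136.50 → $0.00

$1,136.50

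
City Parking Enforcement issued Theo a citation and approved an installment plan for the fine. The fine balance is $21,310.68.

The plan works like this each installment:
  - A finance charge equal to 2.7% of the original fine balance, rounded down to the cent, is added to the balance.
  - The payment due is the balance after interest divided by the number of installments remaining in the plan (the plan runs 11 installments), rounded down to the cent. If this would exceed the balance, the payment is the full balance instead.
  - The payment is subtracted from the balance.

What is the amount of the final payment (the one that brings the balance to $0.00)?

Installment 1: $21,310.68 +$575.38 interest = $21,886.06; pay $1,989.64 → $19,896.42
Installment 2: $19,896.42 +$575.38 interest = $20,471.80; pay $2,047.18 → $18,424.62
Installment 3: $18,424.62 +$575.38 interest = $19,000.00; pay $2,111.11 → $16,888.89
Installment 4: $16,888.89 +$575.38 interest = $17,464.27; pay $2,183.03 → $15,281.24
Installment 5: $15,281.24 +$575.38 interest = $15,856.62; pay $2,265.23 → $13,591.39
Installment 6: $13,591.39 +$575.38 interest = $14,166.77; pay $2,361.12 → $11,805.65
Installment 7: $11,805.65 +$575.38 interest = $12,381.03; pay $2,476.20 → $9,904.83
Installment 8: $9,904.83 +$575.38 interest = $10,480.21; pay $2,620.05 → $7,860.16
Installment 9: $7,860.16 +$575.38 interest = $8,435.54; pay $2,811.84 → $5,623.70
Installment 10: $5,623.70 +$575.38 interest = $6,199.08; pay $3,099.54 → $3,099.54
Installment 11: $3,099.54 +$575.38 interest = $3,674.92; pay $3,674.92 → $0.00

$3,674.92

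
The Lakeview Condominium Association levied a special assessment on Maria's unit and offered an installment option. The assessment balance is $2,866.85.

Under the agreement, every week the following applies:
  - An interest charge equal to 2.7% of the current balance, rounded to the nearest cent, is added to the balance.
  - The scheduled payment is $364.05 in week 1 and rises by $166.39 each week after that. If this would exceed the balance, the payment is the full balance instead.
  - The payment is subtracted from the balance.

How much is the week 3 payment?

Week 1: $2,866.85 +$77.40 interest = $2,944.25; pay $364.05 → $2,580.20
Week 2: $2,580.20 +$69.67 interest = $2,649.87; pay $530.44 → $2,119.43
Week 3: $2,119.43 +$57.22 interest = $2,176.65; pay $696.83 → $1,479.82

$696.83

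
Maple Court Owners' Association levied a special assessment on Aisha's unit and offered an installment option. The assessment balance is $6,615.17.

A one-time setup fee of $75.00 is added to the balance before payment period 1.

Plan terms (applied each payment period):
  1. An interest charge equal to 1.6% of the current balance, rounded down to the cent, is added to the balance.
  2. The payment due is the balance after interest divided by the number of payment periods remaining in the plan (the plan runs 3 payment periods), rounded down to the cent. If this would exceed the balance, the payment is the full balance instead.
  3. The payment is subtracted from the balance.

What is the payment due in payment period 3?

$2,338.82

Payment period 1: opening $6,690.17; interest $107.04 → $6,797.21; payment $2,265.73; balance $4,531.48
Payment period 2: opening $4,531.48; interest $72.50 → $4,603.98; payment $2,301.99; balance $2,301.99
Payment period 3: opening $2,301.99; interest $36.83 → $2,338.82; payment $2,338.82; balance $0.00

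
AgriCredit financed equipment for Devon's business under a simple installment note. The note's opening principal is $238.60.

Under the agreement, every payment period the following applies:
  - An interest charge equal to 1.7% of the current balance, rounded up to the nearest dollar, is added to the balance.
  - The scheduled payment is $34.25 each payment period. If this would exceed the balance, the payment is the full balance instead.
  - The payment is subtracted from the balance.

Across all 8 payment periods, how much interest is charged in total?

# | Opening | Interest | Payment | End bal
1 | $238.60 | $5.00 | $34.25 | $209.35
2 | $209.35 | $4.00 | $34.25 | $179.10
3 | $179.10 | $4.00 | $34.25 | $148.85
4 | $148.85 | $3.00 | $34.25 | $117.60
5 | $117.60 | $2.00 | $34.25 | $85.35
6 | $85.35 | $2.00 | $34.25 | $53.10
7 | $53.10 | $1.00 | $34.25 | $19.85
8 | $19.85 | $1.00 | $20.85 | $0.00
Total interest: $5.00 + $4.00 + $4.00 + $3.00 + $2.00 + $2.00 + $1.00 + $1.00 = $22.00

$22.00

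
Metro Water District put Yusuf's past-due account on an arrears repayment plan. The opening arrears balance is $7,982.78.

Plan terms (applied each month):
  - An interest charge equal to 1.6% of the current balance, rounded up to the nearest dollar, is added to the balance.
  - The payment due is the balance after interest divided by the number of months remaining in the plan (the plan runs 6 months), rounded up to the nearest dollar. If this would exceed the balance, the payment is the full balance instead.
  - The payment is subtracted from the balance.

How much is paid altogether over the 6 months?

$8,444.78

Month 1: $7,982.78 +$128.00 interest = $8,110.78; pay $1,352.00 → $6,758.78
Month 2: $6,758.78 +$109.00 interest = $6,867.78; pay $1,374.00 → $5,493.78
Month 3: $5,493.78 +$88.00 interest = $5,581.78; pay $1,396.00 → $4,185.78
Month 4: $4,185.78 +$67.00 interest = $4,252.78; pay $1,418.00 → $2,834.78
Month 5: $2,834.78 +$46.00 interest = $2,880.78; pay $1,441.00 → $1,439.78
Month 6: $1,439.78 +$24.00 interest = $1,463.78; pay $1,463.78 → $0.00
Total paid: $8,444.78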